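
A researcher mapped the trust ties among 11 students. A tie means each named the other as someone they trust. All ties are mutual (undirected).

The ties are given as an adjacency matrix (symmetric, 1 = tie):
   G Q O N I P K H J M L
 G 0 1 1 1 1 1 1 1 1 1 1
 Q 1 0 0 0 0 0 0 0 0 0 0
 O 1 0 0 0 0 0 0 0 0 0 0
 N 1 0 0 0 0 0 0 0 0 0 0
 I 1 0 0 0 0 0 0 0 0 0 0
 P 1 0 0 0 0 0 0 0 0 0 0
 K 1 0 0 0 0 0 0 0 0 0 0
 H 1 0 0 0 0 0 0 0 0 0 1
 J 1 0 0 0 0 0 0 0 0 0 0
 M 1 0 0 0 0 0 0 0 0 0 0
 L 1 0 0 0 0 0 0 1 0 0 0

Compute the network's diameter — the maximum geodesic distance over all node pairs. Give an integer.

Eccentricity of each node (its greatest distance to any other): G:1, H:2, I:2, J:2, K:2, L:2, M:2, N:2, O:2, P:2, Q:2.
The maximum eccentricity is 2, realized for instance by the pair Q–O via Q – G – O. So the diameter is 2.

2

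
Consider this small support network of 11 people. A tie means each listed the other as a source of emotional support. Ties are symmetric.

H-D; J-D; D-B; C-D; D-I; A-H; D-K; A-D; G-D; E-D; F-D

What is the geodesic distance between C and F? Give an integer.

2

One shortest route is C – D – F, which uses 2 edges, and C and F are not directly tied, so nothing shorter exists. So d(C,F) = 2.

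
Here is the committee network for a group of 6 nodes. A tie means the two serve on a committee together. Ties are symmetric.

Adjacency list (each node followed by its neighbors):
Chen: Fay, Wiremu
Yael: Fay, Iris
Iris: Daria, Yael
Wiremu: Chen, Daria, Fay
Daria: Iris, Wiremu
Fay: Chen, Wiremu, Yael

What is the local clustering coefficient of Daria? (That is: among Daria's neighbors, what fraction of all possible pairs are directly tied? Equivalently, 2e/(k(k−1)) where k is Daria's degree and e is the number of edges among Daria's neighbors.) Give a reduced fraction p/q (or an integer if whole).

0

Daria's neighbors: Iris and Wiremu (k = 2).
Possible neighbor pairs: C(2,2) = 1. Edges among them: none → e = 0.
Clustering(Daria) = 0/1.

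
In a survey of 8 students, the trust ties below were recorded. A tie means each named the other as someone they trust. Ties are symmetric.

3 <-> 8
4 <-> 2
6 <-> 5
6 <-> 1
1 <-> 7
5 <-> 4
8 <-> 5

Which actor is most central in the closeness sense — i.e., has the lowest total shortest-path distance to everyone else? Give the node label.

Farness (sum of distances to all others) for each node — 1:18, 2:22, 3:22, 4:16, 5:12, 6:14, 7:24, 8:16.
The smallest farness is 12, for 5, so 5 has the highest closeness.

5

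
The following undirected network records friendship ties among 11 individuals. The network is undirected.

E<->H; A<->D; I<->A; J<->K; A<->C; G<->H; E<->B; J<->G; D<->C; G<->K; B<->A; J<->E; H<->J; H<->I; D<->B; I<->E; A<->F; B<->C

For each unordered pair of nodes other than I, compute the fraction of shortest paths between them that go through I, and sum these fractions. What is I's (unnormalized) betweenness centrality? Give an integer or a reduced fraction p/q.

Pairs whose geodesics pass through I — J–A: 2/3; J–F: 2/3; E–A: 1/2; E–F: 1/2; K–A: 3/4; K–F: 3/4; G–A: 1; G–D: 1/3; G–C: 1/3; G–F: 1; H–A: 1; H–D: 1/2; H–C: 1/2; H–F: 1.
All other pairs contribute 0.
Summing the contributions gives betweenness(I) = 19/2.

19/2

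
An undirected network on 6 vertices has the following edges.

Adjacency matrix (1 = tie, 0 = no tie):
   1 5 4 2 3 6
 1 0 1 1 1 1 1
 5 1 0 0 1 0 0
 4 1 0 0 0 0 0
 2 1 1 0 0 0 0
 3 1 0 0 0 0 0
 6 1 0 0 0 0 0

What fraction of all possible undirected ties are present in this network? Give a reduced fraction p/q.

2/5

There are 6 edges and 6 nodes, so the maximum possible is C(6,2) = 15.
Density = 6/15 = 2/5.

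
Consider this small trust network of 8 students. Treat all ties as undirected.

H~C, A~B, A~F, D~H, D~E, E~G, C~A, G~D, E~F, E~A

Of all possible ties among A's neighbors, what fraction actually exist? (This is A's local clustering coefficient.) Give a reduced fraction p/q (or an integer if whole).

1/6

A's neighbors: B, C, E, and F (k = 4).
Possible neighbor pairs: C(4,2) = 6. Edges among them: E–F → e = 1.
Clustering(A) = 1/6.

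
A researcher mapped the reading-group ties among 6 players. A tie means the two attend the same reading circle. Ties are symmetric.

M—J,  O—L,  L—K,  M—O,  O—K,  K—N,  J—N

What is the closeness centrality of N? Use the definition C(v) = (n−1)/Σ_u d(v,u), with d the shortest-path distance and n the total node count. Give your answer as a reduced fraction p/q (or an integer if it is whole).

Distances from N: J:1, K:1, L:2, M:2, O:2. Sum = 8.
n = 6, so closeness = 5/8.

5/8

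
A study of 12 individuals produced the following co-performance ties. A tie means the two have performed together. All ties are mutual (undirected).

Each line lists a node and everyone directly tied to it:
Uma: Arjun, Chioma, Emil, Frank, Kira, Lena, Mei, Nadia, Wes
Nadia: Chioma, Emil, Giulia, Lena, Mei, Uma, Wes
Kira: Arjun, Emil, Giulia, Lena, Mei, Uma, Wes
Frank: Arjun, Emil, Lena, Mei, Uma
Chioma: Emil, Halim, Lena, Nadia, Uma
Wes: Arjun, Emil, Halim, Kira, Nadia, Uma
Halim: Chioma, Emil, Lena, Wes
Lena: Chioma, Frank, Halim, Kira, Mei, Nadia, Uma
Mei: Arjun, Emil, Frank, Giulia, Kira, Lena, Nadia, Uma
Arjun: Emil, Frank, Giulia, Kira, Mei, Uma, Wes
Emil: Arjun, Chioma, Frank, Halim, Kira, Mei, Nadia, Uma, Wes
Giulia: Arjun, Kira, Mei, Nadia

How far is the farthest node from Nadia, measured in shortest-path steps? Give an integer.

Distances from Nadia: Arjun:2, Chioma:1, Emil:1, Frank:2, Giulia:1, Halim:2, Kira:2, Lena:1, Mei:1, Uma:1, Wes:1.
The largest is 2 (to Frank, Halim, Kira, and Arjun), so the eccentricity of Nadia is 2.

2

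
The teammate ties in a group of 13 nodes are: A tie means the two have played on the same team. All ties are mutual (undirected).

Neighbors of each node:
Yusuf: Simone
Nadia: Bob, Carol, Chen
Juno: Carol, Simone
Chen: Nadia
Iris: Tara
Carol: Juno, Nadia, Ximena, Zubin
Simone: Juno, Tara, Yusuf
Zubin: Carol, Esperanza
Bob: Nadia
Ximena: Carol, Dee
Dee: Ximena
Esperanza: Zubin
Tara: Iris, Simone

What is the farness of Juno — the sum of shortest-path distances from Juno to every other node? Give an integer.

27

Distances from Juno: Bob:3, Carol:1, Chen:3, Dee:3, Esperanza:3, Iris:3, Nadia:2, Simone:1, Tara:2, Ximena:2, Yusuf:2, Zubin:2.
Sum = 3 + 1 + 3 + 3 + 3 + 3 + 2 + 1 + 2 + 2 + 2 + 2 = 27.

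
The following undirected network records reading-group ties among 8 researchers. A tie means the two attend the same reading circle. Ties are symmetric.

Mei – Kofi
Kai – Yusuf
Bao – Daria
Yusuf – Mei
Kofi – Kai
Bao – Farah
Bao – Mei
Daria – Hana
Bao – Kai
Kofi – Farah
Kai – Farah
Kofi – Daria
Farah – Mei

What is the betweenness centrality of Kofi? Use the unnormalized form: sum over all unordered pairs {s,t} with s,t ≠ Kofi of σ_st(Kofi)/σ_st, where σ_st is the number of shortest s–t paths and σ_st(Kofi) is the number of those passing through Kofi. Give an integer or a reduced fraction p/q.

17/4

Pairs whose geodesics pass through Kofi — Daria–Mei: 1/2; Daria–Yusuf: 2/4; Daria–Farah: 1/2; Daria–Kai: 1/2; Hana–Mei: 1/2; Hana–Yusuf: 2/4; Hana–Farah: 1/2; Hana–Kai: 1/2; Mei–Kai: 1/4.
All other pairs contribute 0.
Summing the contributions gives betweenness(Kofi) = 17/4.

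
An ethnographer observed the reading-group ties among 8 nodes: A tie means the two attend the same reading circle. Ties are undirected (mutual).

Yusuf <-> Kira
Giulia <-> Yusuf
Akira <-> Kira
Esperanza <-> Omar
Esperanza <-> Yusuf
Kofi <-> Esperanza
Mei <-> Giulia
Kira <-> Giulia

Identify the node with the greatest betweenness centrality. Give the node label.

Yusuf

Unnormalized betweenness of each node: Akira:0, Esperanza:11, Giulia:6, Kira:6, Kofi:0, Mei:0, Omar:0, Yusuf:12.
Yusuf has the largest value, 12, making it the main broker — the node through which the most shortest paths run.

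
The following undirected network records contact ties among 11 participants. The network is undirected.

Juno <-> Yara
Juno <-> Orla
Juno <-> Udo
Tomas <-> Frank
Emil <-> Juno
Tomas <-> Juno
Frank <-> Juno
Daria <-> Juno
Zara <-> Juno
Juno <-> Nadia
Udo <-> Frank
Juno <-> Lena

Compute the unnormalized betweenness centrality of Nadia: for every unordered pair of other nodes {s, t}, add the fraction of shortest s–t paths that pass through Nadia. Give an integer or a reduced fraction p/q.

0

No shortest path between any pair of other nodes passes through Nadia.
Summing the contributions gives betweenness(Nadia) = 0.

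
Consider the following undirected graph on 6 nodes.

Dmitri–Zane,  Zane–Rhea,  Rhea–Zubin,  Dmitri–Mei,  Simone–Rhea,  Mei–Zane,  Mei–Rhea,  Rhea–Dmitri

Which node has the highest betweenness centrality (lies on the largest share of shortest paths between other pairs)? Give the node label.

Rhea

Unnormalized betweenness of each node: Dmitri:0, Mei:0, Rhea:7, Simone:0, Zane:0, Zubin:0.
Rhea has the largest value, 7, making it the main broker — the node through which the most shortest paths run.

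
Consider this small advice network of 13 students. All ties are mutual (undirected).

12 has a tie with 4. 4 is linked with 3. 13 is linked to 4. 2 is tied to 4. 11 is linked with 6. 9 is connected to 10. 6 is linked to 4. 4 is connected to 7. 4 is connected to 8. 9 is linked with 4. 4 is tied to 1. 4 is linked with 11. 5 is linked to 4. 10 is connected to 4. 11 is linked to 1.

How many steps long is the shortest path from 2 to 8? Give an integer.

One shortest route is 2 – 4 – 8, which uses 2 edges, and 2 and 8 are not directly tied, so nothing shorter exists. So d(2,8) = 2.

2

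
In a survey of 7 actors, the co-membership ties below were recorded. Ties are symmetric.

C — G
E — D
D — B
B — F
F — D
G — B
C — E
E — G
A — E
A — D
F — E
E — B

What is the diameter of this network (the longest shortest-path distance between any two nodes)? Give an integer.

Eccentricity of each node (its greatest distance to any other): A:2, B:2, C:2, D:2, E:1, F:2, G:2.
The maximum eccentricity is 2, realized for instance by the pair G–F via G – E – F. So the diameter is 2.

2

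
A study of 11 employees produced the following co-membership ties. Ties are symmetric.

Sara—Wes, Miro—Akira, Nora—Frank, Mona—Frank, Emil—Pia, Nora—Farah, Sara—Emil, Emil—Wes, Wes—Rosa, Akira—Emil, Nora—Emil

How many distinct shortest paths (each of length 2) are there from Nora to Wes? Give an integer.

1

The shortest distance is 2, and the only length-2 path is Nora–Emil–Wes. So there is exactly 1 shortest path.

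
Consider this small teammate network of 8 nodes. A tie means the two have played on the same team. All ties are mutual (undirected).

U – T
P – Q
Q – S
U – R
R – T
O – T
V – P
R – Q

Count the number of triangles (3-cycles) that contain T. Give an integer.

1

T's neighbors: O, R, and U.
Neighbor pairs that are themselves tied: T–R–U. Each forms one triangle with T, for 1 in total.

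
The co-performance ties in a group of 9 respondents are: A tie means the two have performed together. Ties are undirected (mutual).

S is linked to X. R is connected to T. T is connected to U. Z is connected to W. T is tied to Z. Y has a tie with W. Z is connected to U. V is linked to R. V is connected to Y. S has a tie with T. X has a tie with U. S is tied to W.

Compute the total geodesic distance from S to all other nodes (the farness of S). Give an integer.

14

Distances from S: R:2, T:1, U:2, V:3, W:1, X:1, Y:2, Z:2.
Sum = 2 + 1 + 2 + 3 + 1 + 1 + 2 + 2 = 14.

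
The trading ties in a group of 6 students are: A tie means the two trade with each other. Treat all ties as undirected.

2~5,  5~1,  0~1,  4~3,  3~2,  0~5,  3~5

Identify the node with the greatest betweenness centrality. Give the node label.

Unnormalized betweenness of each node: 0:0, 1:0, 2:0, 3:4, 4:0, 5:6.
5 has the largest value, 6, making it the main broker — the node through which the most shortest paths run.

5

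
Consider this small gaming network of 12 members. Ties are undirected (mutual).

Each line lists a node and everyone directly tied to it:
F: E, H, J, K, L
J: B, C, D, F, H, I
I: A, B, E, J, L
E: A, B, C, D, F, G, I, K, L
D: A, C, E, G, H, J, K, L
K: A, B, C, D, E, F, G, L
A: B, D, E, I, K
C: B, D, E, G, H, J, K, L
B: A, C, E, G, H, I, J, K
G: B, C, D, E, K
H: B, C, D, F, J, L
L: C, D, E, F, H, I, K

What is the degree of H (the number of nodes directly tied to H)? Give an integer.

H is directly tied to B, C, D, F, J, and L. That is 6 neighbors, so the degree of H is 6.

6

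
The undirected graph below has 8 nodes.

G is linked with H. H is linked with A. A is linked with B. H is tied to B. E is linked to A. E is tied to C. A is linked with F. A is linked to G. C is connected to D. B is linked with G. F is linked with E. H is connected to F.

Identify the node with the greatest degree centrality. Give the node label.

Degrees — A:5, B:3, C:2, D:1, E:3, F:3, G:3, H:4.
The maximum is 5, attained only by A.

A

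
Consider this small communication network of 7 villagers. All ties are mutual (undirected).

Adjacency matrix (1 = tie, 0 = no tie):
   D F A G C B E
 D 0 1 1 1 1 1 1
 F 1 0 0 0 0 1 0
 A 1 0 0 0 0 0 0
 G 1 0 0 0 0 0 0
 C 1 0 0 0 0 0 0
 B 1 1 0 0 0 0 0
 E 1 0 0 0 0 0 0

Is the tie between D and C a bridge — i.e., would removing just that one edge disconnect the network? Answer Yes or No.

Without the D–C edge there is no alternate route between D and C, so the network disconnects. It is a bridge.

Yes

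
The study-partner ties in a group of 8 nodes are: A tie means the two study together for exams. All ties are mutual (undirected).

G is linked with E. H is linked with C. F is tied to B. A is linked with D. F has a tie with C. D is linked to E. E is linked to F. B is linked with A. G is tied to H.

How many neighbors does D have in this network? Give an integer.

D is directly tied to A and E. That is 2 neighbors, so the degree of D is 2.

2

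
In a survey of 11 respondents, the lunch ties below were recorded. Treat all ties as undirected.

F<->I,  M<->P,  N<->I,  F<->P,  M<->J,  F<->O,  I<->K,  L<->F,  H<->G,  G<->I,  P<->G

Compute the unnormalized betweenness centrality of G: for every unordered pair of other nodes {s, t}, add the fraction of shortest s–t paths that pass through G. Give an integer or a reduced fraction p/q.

Pairs whose geodesics pass through G — H–O: 2/2; H–K: 1; H–P: 1; H–M: 1; H–N: 1; H–L: 2/2; H–F: 2/2; H–I: 1; H–J: 1; K–P: 1/2; K–M: 1/2; K–J: 1/2; P–N: 1/2; P–I: 1/2 … (+4 more pairs).
All other pairs contribute 0.
Summing the contributions gives betweenness(G) = 27/2.

27/2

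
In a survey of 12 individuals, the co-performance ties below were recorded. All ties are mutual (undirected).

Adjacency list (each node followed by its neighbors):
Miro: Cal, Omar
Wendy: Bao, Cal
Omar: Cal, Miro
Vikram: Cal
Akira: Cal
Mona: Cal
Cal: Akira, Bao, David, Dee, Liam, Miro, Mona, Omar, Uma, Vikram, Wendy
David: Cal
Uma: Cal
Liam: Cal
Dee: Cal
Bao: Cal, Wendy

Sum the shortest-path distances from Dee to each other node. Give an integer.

21

Distances from Dee: Akira:2, Bao:2, Cal:1, David:2, Liam:2, Miro:2, Mona:2, Omar:2, Uma:2, Vikram:2, Wendy:2.
Sum = 2 + 2 + 1 + 2 + 2 + 2 + 2 + 2 + 2 + 2 + 2 = 21.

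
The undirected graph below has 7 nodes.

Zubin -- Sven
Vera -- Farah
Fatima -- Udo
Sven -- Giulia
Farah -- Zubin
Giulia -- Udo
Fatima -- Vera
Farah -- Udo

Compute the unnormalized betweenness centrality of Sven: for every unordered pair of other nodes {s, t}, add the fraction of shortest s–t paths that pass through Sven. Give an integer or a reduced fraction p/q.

Pairs whose geodesics pass through Sven — Giulia–Zubin: 1.
All other pairs contribute 0.
Summing the contributions gives betweenness(Sven) = 1.

1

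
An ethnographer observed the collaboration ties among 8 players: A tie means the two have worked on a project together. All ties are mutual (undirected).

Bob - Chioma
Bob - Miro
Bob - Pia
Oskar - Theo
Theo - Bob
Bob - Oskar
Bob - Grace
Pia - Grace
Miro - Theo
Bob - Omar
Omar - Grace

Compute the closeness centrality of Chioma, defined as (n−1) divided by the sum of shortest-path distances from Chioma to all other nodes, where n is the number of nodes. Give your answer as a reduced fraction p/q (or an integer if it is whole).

7/13

Distances from Chioma: Bob:1, Grace:2, Miro:2, Omar:2, Oskar:2, Pia:2, Theo:2. Sum = 13.
n = 8, so closeness = 7/13.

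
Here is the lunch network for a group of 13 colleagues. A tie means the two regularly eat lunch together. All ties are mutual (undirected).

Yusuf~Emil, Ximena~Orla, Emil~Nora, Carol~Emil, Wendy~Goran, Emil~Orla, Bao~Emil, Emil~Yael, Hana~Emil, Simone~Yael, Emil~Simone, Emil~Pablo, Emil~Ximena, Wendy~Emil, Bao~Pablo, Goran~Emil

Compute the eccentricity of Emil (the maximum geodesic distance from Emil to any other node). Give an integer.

Distances from Emil: Bao:1, Carol:1, Goran:1, Hana:1, Nora:1, Orla:1, Pablo:1, Simone:1, Wendy:1, Ximena:1, Yael:1, Yusuf:1.
The largest is 1 (to Orla, Wendy, Yael, Pablo, Nora, Ximena, Hana, Simone, Bao, Yusuf, Goran, and Carol), so the eccentricity of Emil is 1.

1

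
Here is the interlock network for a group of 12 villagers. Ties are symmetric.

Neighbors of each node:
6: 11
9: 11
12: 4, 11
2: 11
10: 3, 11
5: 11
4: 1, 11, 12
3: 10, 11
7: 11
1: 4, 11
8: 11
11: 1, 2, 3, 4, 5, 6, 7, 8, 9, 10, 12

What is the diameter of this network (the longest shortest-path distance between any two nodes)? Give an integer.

Eccentricity of each node (its greatest distance to any other): 1:2, 2:2, 3:2, 4:2, 5:2, 6:2, 7:2, 8:2, 9:2, 10:2, 11:1, 12:2.
The maximum eccentricity is 2, realized for instance by the pair 3–1 via 3 – 11 – 1. So the diameter is 2.

2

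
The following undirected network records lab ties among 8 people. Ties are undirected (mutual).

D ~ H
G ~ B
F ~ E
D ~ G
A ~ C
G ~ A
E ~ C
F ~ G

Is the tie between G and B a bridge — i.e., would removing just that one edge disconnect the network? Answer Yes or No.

Without the G–B edge there is no alternate route between G and B, so the network disconnects. It is a bridge.

Yes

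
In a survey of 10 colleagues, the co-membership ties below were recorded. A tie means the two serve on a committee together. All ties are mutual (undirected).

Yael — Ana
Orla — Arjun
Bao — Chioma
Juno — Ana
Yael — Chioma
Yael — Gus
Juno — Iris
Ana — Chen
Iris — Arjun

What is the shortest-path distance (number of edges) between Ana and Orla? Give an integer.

4

One shortest route is Ana – Juno – Iris – Arjun – Orla, which uses 4 edges, and at distance 3 from Ana we only reach {Arjun, Bao}, which does not include Orla. So d(Ana,Orla) = 4.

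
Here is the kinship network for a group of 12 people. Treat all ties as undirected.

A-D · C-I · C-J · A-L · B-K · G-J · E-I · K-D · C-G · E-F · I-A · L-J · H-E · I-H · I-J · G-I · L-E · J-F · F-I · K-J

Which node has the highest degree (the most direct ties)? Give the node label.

I

Degrees — A:3, B:1, C:3, D:2, E:4, F:3, G:3, H:2, I:7, J:6, K:3, L:3.
The maximum is 7, attained only by I.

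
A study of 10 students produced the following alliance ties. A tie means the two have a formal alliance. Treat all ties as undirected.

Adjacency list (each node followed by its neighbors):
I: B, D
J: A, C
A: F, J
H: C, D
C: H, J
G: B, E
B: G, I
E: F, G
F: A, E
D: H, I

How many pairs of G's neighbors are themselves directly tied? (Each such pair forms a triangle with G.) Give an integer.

G's neighbors are B and E, but none of them are tied to each other, so no triangle contains G.

0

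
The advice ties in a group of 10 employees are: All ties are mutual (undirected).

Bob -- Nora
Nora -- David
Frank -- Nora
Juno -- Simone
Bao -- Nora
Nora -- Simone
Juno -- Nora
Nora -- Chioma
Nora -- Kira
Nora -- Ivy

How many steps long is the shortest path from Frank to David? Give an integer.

2

One shortest route is Frank – Nora – David, which uses 2 edges, and Frank and David are not directly tied, so nothing shorter exists. So d(Frank,David) = 2.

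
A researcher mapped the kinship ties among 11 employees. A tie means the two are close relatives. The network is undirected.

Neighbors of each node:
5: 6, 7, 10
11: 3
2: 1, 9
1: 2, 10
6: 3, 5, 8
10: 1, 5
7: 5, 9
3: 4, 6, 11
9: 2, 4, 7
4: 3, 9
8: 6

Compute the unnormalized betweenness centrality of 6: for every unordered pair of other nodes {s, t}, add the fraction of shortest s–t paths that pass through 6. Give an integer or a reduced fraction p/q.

Pairs whose geodesics pass through 6 — 9–8: 2/2; 10–3: 1; 10–8: 1; 10–4: 1/3; 10–11: 1; 3–8: 1; 3–7: 1/2; 3–5: 1; 3–1: 1/2; 2–8: 3/3; 8–7: 1; 8–5: 1; 8–4: 1; 8–1: 1 … (+5 more pairs).
All other pairs contribute 0.
Summing the contributions gives betweenness(6) = 95/6.

95/6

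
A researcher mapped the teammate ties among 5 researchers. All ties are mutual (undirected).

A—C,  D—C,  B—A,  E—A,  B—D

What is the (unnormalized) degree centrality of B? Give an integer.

B is directly tied to A and D. That is 2 neighbors, so the degree of B is 2.

2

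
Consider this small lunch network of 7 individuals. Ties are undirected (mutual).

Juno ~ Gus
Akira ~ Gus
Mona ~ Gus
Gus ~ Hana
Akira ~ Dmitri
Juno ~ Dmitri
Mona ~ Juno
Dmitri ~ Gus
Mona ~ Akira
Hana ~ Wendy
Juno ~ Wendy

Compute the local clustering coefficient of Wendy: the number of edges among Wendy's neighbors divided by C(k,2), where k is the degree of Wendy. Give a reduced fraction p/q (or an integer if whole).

Wendy's neighbors: Hana and Juno (k = 2).
Possible neighbor pairs: C(2,2) = 1. Edges among them: none → e = 0.
Clustering(Wendy) = 0/1.

0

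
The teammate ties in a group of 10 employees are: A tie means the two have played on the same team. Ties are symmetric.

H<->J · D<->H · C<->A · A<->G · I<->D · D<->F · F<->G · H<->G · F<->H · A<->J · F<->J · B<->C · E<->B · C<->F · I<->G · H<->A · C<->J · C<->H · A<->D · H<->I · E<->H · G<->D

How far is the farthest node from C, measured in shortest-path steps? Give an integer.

Distances from C: A:1, B:1, D:2, E:2, F:1, G:2, H:1, I:2, J:1.
The largest is 2 (to G, D, E, and I), so the eccentricity of C is 2.

2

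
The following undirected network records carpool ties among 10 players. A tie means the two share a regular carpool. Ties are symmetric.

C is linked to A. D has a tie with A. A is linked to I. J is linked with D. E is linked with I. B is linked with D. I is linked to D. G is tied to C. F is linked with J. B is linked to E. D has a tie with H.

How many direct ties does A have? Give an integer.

A is directly tied to C, D, and I. That is 3 neighbors, so the degree of A is 3.

3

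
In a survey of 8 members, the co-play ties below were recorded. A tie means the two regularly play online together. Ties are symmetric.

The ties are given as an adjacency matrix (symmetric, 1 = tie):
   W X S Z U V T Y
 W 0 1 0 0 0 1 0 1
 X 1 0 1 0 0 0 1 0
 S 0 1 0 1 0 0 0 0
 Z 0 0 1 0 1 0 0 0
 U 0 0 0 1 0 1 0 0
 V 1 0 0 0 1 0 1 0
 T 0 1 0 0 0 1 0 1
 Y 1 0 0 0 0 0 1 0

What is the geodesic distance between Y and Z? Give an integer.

4

One shortest route is Y – W – X – S – Z, which uses 4 edges, and at distance 3 from Y we only reach {S, U}, which does not include Z. So d(Y,Z) = 4.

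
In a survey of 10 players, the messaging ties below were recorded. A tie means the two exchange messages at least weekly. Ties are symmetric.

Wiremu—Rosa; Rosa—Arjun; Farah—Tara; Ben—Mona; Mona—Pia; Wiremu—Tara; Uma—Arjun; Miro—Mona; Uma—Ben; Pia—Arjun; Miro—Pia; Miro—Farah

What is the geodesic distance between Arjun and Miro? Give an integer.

One shortest route is Arjun – Pia – Miro, which uses 2 edges, and Arjun and Miro are not directly tied, so nothing shorter exists. So d(Arjun,Miro) = 2.

2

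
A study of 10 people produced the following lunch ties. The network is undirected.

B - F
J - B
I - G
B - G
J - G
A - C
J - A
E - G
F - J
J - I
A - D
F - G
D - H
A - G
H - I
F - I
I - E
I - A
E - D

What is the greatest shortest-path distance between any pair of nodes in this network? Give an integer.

Eccentricity of each node (its greatest distance to any other): A:2, B:3, C:3, D:3, E:3, F:3, G:2, H:3, I:2, J:2.
The maximum eccentricity is 3, realized for instance by the pair C–H via C – A – I – H. So the diameter is 3.

3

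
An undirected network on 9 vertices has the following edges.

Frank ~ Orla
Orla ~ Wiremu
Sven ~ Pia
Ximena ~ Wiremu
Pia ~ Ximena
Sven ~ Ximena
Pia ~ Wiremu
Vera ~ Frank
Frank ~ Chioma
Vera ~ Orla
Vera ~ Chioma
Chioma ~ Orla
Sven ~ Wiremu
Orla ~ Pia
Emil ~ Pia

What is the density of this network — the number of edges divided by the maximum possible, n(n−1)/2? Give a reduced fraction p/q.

5/12

There are 15 edges and 9 nodes, so the maximum possible is C(9,2) = 36.
Density = 15/36 = 5/12.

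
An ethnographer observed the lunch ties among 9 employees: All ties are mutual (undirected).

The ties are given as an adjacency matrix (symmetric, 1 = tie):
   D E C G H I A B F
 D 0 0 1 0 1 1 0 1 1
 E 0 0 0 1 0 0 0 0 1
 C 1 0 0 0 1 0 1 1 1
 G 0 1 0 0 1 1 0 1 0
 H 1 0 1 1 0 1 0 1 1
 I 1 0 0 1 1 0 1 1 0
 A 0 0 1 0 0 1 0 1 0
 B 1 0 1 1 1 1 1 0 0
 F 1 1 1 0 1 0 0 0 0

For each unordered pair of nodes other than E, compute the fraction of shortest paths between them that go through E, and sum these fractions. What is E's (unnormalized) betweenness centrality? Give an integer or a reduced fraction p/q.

Pairs whose geodesics pass through E — G–F: 1/2.
All other pairs contribute 0.
Summing the contributions gives betweenness(E) = 1/2.

1/2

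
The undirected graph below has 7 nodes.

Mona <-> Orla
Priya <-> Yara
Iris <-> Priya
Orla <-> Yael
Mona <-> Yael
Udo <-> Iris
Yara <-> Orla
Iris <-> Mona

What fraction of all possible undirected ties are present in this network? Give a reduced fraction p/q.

There are 8 edges and 7 nodes, so the maximum possible is C(7,2) = 21.
Density = 8/21.

8/21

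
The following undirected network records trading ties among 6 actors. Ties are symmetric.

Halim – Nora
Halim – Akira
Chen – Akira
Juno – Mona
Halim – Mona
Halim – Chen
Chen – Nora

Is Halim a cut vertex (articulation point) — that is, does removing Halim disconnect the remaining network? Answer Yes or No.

Yes

Removing Halim leaves {Juno and Mona} with no path to {Akira, Chen, and Nora}, so the network splits into 2 components. Halim is a cut vertex.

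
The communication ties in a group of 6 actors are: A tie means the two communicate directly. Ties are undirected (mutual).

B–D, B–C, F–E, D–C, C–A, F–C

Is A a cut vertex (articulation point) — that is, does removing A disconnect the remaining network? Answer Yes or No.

Even without A, every remaining node can still reach every other (the residual graph is connected), so A is not a cut vertex.

No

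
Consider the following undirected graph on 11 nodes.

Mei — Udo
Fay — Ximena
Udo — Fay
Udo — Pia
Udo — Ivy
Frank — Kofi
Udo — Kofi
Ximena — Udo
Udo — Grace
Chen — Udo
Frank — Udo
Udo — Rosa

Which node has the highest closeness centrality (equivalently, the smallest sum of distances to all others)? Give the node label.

Udo

Farness (sum of distances to all others) for each node — Chen:19, Fay:18, Frank:18, Grace:19, Ivy:19, Kofi:18, Mei:19, Pia:19, Rosa:19, Udo:10, Ximena:18.
The smallest farness is 10, for Udo, so Udo has the highest closeness.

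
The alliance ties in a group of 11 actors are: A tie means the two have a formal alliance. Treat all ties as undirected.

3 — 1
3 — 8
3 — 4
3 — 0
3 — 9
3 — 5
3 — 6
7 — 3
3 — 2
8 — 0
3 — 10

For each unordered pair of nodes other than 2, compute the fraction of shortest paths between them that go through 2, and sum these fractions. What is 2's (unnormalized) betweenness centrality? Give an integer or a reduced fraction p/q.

0

No shortest path between any pair of other nodes passes through 2.
Summing the contributions gives betweenness(2) = 0.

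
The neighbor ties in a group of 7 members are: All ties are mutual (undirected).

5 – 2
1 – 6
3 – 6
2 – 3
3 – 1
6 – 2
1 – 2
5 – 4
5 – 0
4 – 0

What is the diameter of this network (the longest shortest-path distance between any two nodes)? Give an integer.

3

Eccentricity of each node (its greatest distance to any other): 0:3, 1:3, 2:2, 3:3, 4:3, 5:2, 6:3.
The maximum eccentricity is 3, realized for instance by the pair 1–0 via 1 – 2 – 5 – 0. So the diameter is 3.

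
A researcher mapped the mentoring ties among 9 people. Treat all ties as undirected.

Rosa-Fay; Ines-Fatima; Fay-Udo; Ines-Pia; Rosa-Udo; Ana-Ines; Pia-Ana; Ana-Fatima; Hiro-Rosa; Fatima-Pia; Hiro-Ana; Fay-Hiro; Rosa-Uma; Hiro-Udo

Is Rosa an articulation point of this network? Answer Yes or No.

Removing Rosa leaves {Ana, Fatima, Fay, Hiro, Ines, Pia, and Udo} with no path to {Uma}, so the network splits into 2 components. Rosa is a cut vertex.

Yes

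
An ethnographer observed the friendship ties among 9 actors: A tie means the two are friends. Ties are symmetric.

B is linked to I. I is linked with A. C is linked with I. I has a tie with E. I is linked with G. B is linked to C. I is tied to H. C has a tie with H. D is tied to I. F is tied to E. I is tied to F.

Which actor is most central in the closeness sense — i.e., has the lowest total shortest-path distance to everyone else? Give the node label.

I

Farness (sum of distances to all others) for each node — A:15, B:14, C:13, D:15, E:14, F:14, G:15, H:14, I:8.
The smallest farness is 8, for I, so I has the highest closeness.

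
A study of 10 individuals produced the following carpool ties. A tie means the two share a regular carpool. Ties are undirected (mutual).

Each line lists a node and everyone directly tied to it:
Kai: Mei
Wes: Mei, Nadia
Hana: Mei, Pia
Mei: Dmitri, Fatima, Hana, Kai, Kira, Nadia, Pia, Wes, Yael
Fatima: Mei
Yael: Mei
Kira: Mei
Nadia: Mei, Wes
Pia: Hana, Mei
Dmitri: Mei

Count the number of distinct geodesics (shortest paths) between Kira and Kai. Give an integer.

The shortest distance is 2, and the only length-2 path is Kira–Mei–Kai. So there is exactly 1 shortest path.

1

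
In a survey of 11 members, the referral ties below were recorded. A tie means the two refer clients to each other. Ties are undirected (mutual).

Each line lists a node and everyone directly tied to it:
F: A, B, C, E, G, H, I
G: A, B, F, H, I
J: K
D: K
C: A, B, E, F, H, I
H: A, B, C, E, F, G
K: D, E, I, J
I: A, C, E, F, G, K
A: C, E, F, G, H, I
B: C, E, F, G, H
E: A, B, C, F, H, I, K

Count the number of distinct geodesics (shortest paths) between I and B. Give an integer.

The shortest distance is 2. The length-2 paths are: I–F–B; I–C–B; I–G–B; I–E–B.
That gives 4 distinct shortest paths.

4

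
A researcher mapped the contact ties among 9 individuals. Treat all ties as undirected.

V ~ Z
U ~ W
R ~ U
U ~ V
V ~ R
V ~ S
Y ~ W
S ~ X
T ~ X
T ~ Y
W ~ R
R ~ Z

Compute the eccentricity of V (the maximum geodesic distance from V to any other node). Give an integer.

3

Distances from V: R:1, S:1, T:3, U:1, W:2, X:2, Y:3, Z:1.
The largest is 3 (to Y and T), so the eccentricity of V is 3.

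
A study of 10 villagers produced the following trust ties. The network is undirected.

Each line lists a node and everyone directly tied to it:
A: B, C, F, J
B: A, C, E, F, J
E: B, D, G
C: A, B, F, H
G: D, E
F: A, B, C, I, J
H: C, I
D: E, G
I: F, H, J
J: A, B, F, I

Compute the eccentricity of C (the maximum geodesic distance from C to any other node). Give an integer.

3

Distances from C: A:1, B:1, D:3, E:2, F:1, G:3, H:1, I:2, J:2.
The largest is 3 (to G and D), so the eccentricity of C is 3.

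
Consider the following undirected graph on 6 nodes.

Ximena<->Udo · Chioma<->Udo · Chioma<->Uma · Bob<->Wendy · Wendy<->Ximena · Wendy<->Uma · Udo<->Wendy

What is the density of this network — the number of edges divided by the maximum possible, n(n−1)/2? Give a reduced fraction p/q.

7/15

There are 7 edges and 6 nodes, so the maximum possible is C(6,2) = 15.
Density = 7/15.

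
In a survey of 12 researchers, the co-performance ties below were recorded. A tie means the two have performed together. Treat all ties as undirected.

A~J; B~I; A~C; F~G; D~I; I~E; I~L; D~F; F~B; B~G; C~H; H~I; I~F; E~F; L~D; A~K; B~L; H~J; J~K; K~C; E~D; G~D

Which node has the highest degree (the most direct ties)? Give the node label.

Degrees — A:3, B:4, C:3, D:5, E:3, F:5, G:3, H:3, I:6, J:3, K:3, L:3.
The maximum is 6, attained only by I.

I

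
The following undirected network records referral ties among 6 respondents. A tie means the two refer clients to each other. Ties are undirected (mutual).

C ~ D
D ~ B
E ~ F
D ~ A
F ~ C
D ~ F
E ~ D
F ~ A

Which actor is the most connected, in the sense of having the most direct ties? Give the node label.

D

Degrees — A:2, B:1, C:2, D:5, E:2, F:4.
The maximum is 5, attained only by D.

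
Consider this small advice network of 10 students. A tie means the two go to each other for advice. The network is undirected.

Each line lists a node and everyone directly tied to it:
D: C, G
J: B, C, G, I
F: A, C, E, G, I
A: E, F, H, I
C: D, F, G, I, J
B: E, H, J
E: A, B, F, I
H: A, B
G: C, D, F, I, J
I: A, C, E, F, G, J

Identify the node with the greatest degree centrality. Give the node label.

I

Degrees — A:4, B:3, C:5, D:2, E:4, F:5, G:5, H:2, I:6, J:4.
The maximum is 6, attained only by I.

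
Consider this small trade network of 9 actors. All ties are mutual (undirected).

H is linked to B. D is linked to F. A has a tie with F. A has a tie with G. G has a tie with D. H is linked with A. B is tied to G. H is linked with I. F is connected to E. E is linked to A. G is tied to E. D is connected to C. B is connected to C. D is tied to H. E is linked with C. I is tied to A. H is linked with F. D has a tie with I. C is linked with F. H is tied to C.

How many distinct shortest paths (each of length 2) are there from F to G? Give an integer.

3

The shortest distance is 2. The length-2 paths are: F–D–G; F–E–G; F–A–G.
That gives 3 distinct shortest paths.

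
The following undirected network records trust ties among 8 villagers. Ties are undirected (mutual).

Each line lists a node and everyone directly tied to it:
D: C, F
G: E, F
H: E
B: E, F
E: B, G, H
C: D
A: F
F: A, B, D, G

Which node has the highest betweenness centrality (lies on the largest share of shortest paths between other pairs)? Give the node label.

Unnormalized betweenness of each node: A:0, B:4, C:0, D:6, E:13/2, F:29/2, G:4, H:0.
F has the largest value, 29/2, making it the main broker — the node through which the most shortest paths run.

F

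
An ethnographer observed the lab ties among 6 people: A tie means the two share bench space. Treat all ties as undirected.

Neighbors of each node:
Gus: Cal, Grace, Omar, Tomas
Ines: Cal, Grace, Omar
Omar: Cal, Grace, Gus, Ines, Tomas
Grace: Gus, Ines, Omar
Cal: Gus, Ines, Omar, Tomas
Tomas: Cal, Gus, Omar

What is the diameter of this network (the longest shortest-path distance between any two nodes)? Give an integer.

2

Eccentricity of each node (its greatest distance to any other): Cal:2, Grace:2, Gus:2, Ines:2, Omar:1, Tomas:2.
The maximum eccentricity is 2, realized for instance by the pair Grace–Cal via Grace – Omar – Cal. So the diameter is 2.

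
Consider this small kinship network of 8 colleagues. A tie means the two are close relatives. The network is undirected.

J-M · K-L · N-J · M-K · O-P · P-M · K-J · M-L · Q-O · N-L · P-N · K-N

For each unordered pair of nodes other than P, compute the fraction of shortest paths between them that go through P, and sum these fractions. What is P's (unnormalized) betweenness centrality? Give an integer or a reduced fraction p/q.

Pairs whose geodesics pass through P — M–N: 1/4; M–O: 1; M–Q: 1; J–O: 2/2; J–Q: 2/2; K–O: 2/2; K–Q: 2/2; L–O: 2/2; L–Q: 2/2; N–O: 1; N–Q: 1.
All other pairs contribute 0.
Summing the contributions gives betweenness(P) = 41/4.

41/4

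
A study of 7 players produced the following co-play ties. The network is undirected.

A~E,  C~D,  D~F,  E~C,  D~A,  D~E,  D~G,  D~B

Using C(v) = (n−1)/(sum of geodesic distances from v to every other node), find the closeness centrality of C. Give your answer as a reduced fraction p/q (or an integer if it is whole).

3/5

Distances from C: A:2, B:2, D:1, E:1, F:2, G:2. Sum = 10.
n = 7, so closeness = 6/10 = 3/5.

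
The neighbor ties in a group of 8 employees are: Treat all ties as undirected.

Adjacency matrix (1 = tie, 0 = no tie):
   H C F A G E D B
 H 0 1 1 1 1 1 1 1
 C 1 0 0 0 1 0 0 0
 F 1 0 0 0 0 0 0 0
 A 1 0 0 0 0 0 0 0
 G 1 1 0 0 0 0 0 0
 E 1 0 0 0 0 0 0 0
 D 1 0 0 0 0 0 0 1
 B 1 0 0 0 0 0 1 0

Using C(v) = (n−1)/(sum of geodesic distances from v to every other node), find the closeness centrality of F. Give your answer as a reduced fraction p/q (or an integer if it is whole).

Distances from F: A:2, B:2, C:2, D:2, E:2, G:2, H:1. Sum = 13.
n = 8, so closeness = 7/13.

7/13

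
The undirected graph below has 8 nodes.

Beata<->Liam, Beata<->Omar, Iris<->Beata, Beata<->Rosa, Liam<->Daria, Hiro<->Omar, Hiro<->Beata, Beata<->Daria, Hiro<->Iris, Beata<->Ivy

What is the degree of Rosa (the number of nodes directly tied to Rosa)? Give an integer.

1

Rosa is directly tied to Beata. That is 1 neighbor, so the degree of Rosa is 1.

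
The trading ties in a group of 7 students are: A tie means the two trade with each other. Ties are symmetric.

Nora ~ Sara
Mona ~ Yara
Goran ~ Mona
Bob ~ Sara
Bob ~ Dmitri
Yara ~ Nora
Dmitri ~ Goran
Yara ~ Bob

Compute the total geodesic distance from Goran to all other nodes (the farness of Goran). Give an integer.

12

Distances from Goran: Bob:2, Dmitri:1, Mona:1, Nora:3, Sara:3, Yara:2.
Sum = 2 + 1 + 1 + 3 + 3 + 2 = 12.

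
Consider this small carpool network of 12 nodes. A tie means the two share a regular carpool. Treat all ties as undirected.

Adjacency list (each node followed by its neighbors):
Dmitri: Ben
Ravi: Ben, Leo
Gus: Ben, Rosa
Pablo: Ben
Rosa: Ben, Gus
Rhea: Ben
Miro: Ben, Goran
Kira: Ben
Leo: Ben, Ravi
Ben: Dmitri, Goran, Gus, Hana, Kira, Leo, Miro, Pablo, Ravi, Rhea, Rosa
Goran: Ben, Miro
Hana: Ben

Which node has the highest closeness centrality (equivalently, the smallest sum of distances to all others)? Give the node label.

Ben

Farness (sum of distances to all others) for each node — Ben:11, Dmitri:21, Goran:20, Gus:20, Hana:21, Kira:21, Leo:20, Miro:20, Pablo:21, Ravi:20, Rhea:21, Rosa:20.
The smallest farness is 11, for Ben, so Ben has the highest closeness.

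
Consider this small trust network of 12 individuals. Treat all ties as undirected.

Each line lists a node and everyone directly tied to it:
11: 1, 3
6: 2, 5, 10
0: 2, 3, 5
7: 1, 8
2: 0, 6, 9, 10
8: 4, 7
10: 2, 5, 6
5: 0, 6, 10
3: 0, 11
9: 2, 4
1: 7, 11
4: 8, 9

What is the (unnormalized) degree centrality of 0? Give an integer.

3

0 is directly tied to 2, 3, and 5. That is 3 neighbors, so the degree of 0 is 3.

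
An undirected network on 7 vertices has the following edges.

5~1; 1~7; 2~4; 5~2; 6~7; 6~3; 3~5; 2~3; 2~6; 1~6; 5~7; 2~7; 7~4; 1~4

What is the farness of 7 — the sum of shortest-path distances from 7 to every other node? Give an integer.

7

Distances from 7: 1:1, 2:1, 3:2, 4:1, 5:1, 6:1.
Sum = 1 + 1 + 2 + 1 + 1 + 1 = 7.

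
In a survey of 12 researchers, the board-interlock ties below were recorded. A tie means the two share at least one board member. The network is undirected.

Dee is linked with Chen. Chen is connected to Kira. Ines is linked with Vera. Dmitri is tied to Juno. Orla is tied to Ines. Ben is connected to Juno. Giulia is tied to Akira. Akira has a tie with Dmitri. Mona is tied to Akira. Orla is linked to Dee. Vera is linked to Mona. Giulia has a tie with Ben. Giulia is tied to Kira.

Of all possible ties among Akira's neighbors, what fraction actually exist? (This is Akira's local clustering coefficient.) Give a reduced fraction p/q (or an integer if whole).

0

Akira's neighbors: Dmitri, Giulia, and Mona (k = 3).
Possible neighbor pairs: C(3,2) = 3. Edges among them: none → e = 0.
Clustering(Akira) = 0/3 = 0.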